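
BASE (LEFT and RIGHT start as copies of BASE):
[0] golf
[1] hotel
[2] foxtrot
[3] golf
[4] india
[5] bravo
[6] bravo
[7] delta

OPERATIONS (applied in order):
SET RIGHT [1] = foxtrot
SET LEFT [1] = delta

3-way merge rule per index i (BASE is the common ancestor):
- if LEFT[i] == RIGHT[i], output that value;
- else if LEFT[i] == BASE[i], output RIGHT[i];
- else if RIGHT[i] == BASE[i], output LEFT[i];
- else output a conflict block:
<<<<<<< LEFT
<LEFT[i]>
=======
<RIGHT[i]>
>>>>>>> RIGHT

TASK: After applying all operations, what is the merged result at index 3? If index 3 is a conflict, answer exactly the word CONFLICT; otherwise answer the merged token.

Final LEFT:  [golf, delta, foxtrot, golf, india, bravo, bravo, delta]
Final RIGHT: [golf, foxtrot, foxtrot, golf, india, bravo, bravo, delta]
i=0: L=golf R=golf -> agree -> golf
i=1: BASE=hotel L=delta R=foxtrot all differ -> CONFLICT
i=2: L=foxtrot R=foxtrot -> agree -> foxtrot
i=3: L=golf R=golf -> agree -> golf
i=4: L=india R=india -> agree -> india
i=5: L=bravo R=bravo -> agree -> bravo
i=6: L=bravo R=bravo -> agree -> bravo
i=7: L=delta R=delta -> agree -> delta
Index 3 -> golf

Answer: golf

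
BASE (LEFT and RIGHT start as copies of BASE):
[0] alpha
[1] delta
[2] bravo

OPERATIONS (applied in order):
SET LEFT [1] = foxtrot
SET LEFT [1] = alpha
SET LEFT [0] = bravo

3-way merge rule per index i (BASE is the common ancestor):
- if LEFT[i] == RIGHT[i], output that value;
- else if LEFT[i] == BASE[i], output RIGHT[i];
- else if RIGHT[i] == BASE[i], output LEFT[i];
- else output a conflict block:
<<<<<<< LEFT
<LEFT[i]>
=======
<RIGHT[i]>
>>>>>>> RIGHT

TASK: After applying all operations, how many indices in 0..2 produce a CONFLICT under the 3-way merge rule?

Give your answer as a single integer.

Final LEFT:  [bravo, alpha, bravo]
Final RIGHT: [alpha, delta, bravo]
i=0: L=bravo, R=alpha=BASE -> take LEFT -> bravo
i=1: L=alpha, R=delta=BASE -> take LEFT -> alpha
i=2: L=bravo R=bravo -> agree -> bravo
Conflict count: 0

Answer: 0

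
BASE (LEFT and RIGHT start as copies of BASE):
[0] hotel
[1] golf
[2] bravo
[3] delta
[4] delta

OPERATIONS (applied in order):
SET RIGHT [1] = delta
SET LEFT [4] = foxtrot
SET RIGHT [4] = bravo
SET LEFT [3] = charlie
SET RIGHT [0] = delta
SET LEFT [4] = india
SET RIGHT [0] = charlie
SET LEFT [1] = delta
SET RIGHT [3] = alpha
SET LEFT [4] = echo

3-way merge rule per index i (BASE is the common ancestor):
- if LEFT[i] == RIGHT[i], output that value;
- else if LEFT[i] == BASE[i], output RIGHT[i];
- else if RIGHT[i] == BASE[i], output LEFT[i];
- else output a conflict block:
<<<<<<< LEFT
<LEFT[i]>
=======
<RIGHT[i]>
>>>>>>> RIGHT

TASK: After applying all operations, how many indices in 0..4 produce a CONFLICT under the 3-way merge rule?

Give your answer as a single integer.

Answer: 2

Derivation:
Final LEFT:  [hotel, delta, bravo, charlie, echo]
Final RIGHT: [charlie, delta, bravo, alpha, bravo]
i=0: L=hotel=BASE, R=charlie -> take RIGHT -> charlie
i=1: L=delta R=delta -> agree -> delta
i=2: L=bravo R=bravo -> agree -> bravo
i=3: BASE=delta L=charlie R=alpha all differ -> CONFLICT
i=4: BASE=delta L=echo R=bravo all differ -> CONFLICT
Conflict count: 2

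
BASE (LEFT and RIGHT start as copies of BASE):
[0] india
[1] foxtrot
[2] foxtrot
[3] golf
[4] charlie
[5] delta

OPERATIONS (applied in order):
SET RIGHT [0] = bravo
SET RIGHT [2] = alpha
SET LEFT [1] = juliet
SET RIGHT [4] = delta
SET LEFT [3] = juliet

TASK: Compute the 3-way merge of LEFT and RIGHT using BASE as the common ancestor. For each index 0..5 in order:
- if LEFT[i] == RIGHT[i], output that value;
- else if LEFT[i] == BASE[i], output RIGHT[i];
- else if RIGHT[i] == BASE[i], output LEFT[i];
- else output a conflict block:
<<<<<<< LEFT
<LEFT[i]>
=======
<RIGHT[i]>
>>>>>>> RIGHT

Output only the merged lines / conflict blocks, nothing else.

Final LEFT:  [india, juliet, foxtrot, juliet, charlie, delta]
Final RIGHT: [bravo, foxtrot, alpha, golf, delta, delta]
i=0: L=india=BASE, R=bravo -> take RIGHT -> bravo
i=1: L=juliet, R=foxtrot=BASE -> take LEFT -> juliet
i=2: L=foxtrot=BASE, R=alpha -> take RIGHT -> alpha
i=3: L=juliet, R=golf=BASE -> take LEFT -> juliet
i=4: L=charlie=BASE, R=delta -> take RIGHT -> delta
i=5: L=delta R=delta -> agree -> delta

Answer: bravo
juliet
alpha
juliet
delta
delta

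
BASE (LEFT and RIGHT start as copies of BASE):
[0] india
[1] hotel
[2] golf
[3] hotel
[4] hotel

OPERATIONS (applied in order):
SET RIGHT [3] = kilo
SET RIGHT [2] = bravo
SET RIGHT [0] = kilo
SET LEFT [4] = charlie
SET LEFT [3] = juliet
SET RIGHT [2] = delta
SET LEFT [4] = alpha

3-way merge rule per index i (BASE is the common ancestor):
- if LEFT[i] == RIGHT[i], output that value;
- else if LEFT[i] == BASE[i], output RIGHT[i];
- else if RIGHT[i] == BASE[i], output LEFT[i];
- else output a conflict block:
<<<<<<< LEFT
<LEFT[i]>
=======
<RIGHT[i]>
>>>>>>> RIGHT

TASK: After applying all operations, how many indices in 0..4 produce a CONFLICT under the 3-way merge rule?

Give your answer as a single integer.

Answer: 1

Derivation:
Final LEFT:  [india, hotel, golf, juliet, alpha]
Final RIGHT: [kilo, hotel, delta, kilo, hotel]
i=0: L=india=BASE, R=kilo -> take RIGHT -> kilo
i=1: L=hotel R=hotel -> agree -> hotel
i=2: L=golf=BASE, R=delta -> take RIGHT -> delta
i=3: BASE=hotel L=juliet R=kilo all differ -> CONFLICT
i=4: L=alpha, R=hotel=BASE -> take LEFT -> alpha
Conflict count: 1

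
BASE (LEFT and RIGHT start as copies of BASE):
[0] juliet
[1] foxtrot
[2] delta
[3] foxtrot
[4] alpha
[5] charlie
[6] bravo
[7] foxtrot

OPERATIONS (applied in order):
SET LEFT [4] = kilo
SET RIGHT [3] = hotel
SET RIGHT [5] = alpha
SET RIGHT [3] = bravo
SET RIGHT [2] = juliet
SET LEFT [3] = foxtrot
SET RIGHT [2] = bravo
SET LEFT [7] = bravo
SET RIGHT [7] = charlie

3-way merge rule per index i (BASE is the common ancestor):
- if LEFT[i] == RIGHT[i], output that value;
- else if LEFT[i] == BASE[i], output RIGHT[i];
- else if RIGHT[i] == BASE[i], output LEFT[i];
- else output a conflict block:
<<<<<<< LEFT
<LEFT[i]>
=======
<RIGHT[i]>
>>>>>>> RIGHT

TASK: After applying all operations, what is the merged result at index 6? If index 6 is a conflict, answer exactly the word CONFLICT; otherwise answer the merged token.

Answer: bravo

Derivation:
Final LEFT:  [juliet, foxtrot, delta, foxtrot, kilo, charlie, bravo, bravo]
Final RIGHT: [juliet, foxtrot, bravo, bravo, alpha, alpha, bravo, charlie]
i=0: L=juliet R=juliet -> agree -> juliet
i=1: L=foxtrot R=foxtrot -> agree -> foxtrot
i=2: L=delta=BASE, R=bravo -> take RIGHT -> bravo
i=3: L=foxtrot=BASE, R=bravo -> take RIGHT -> bravo
i=4: L=kilo, R=alpha=BASE -> take LEFT -> kilo
i=5: L=charlie=BASE, R=alpha -> take RIGHT -> alpha
i=6: L=bravo R=bravo -> agree -> bravo
i=7: BASE=foxtrot L=bravo R=charlie all differ -> CONFLICT
Index 6 -> bravo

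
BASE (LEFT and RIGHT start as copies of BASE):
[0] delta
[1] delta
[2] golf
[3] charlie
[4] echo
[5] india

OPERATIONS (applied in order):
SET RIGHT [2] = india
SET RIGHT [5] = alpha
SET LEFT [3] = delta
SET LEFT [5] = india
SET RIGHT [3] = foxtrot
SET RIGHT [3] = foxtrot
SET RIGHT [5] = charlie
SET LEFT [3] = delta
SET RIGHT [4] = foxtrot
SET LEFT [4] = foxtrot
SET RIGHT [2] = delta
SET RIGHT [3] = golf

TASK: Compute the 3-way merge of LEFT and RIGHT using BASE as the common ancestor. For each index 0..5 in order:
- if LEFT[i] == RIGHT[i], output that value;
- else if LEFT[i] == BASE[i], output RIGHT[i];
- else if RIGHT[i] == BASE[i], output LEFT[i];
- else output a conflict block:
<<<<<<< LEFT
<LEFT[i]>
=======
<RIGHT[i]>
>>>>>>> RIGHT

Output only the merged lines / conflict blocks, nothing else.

Answer: delta
delta
delta
<<<<<<< LEFT
delta
=======
golf
>>>>>>> RIGHT
foxtrot
charlie

Derivation:
Final LEFT:  [delta, delta, golf, delta, foxtrot, india]
Final RIGHT: [delta, delta, delta, golf, foxtrot, charlie]
i=0: L=delta R=delta -> agree -> delta
i=1: L=delta R=delta -> agree -> delta
i=2: L=golf=BASE, R=delta -> take RIGHT -> delta
i=3: BASE=charlie L=delta R=golf all differ -> CONFLICT
i=4: L=foxtrot R=foxtrot -> agree -> foxtrot
i=5: L=india=BASE, R=charlie -> take RIGHT -> charlie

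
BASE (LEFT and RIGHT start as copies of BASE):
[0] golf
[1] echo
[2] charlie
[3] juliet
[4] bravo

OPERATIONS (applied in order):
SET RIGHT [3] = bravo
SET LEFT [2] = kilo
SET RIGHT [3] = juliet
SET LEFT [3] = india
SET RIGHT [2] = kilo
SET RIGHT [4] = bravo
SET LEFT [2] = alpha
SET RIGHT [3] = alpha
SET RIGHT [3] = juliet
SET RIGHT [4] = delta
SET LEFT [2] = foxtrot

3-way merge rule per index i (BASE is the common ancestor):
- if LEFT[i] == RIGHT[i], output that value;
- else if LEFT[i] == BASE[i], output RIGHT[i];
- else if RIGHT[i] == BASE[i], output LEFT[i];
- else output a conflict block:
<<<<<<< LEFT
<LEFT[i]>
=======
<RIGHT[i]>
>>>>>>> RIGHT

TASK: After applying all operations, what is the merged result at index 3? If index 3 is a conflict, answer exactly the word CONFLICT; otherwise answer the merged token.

Final LEFT:  [golf, echo, foxtrot, india, bravo]
Final RIGHT: [golf, echo, kilo, juliet, delta]
i=0: L=golf R=golf -> agree -> golf
i=1: L=echo R=echo -> agree -> echo
i=2: BASE=charlie L=foxtrot R=kilo all differ -> CONFLICT
i=3: L=india, R=juliet=BASE -> take LEFT -> india
i=4: L=bravo=BASE, R=delta -> take RIGHT -> delta
Index 3 -> india

Answer: india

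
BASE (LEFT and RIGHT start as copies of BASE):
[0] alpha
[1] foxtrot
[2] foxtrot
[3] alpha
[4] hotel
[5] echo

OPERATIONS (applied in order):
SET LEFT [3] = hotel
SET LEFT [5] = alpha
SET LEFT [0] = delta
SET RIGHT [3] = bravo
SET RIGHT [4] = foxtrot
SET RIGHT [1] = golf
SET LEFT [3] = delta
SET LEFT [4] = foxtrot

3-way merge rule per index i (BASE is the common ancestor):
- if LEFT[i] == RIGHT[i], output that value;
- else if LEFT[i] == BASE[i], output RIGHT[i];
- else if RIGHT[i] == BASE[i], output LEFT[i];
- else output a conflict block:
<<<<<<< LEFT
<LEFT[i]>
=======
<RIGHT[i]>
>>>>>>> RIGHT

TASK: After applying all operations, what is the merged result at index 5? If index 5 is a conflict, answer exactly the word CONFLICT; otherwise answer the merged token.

Final LEFT:  [delta, foxtrot, foxtrot, delta, foxtrot, alpha]
Final RIGHT: [alpha, golf, foxtrot, bravo, foxtrot, echo]
i=0: L=delta, R=alpha=BASE -> take LEFT -> delta
i=1: L=foxtrot=BASE, R=golf -> take RIGHT -> golf
i=2: L=foxtrot R=foxtrot -> agree -> foxtrot
i=3: BASE=alpha L=delta R=bravo all differ -> CONFLICT
i=4: L=foxtrot R=foxtrot -> agree -> foxtrot
i=5: L=alpha, R=echo=BASE -> take LEFT -> alpha
Index 5 -> alpha

Answer: alpha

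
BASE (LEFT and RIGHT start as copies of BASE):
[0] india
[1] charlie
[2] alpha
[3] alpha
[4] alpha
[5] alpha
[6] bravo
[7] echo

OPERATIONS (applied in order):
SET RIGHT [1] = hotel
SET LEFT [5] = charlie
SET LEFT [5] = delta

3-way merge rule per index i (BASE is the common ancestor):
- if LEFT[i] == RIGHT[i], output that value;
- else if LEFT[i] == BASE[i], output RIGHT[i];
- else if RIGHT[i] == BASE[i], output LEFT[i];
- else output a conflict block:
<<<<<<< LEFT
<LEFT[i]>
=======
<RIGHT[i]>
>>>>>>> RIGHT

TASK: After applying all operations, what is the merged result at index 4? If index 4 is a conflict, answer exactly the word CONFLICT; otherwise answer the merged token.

Final LEFT:  [india, charlie, alpha, alpha, alpha, delta, bravo, echo]
Final RIGHT: [india, hotel, alpha, alpha, alpha, alpha, bravo, echo]
i=0: L=india R=india -> agree -> india
i=1: L=charlie=BASE, R=hotel -> take RIGHT -> hotel
i=2: L=alpha R=alpha -> agree -> alpha
i=3: L=alpha R=alpha -> agree -> alpha
i=4: L=alpha R=alpha -> agree -> alpha
i=5: L=delta, R=alpha=BASE -> take LEFT -> delta
i=6: L=bravo R=bravo -> agree -> bravo
i=7: L=echo R=echo -> agree -> echo
Index 4 -> alpha

Answer: alpha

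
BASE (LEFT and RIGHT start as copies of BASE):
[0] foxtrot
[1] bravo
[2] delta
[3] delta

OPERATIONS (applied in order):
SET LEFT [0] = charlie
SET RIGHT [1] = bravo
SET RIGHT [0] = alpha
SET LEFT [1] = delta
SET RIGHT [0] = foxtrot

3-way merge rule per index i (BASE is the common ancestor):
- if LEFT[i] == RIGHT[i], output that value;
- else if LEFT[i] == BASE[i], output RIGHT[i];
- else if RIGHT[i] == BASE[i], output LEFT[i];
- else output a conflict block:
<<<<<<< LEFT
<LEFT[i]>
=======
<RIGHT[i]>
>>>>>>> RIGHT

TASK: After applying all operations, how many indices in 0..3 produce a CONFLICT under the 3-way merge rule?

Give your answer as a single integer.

Final LEFT:  [charlie, delta, delta, delta]
Final RIGHT: [foxtrot, bravo, delta, delta]
i=0: L=charlie, R=foxtrot=BASE -> take LEFT -> charlie
i=1: L=delta, R=bravo=BASE -> take LEFT -> delta
i=2: L=delta R=delta -> agree -> delta
i=3: L=delta R=delta -> agree -> delta
Conflict count: 0

Answer: 0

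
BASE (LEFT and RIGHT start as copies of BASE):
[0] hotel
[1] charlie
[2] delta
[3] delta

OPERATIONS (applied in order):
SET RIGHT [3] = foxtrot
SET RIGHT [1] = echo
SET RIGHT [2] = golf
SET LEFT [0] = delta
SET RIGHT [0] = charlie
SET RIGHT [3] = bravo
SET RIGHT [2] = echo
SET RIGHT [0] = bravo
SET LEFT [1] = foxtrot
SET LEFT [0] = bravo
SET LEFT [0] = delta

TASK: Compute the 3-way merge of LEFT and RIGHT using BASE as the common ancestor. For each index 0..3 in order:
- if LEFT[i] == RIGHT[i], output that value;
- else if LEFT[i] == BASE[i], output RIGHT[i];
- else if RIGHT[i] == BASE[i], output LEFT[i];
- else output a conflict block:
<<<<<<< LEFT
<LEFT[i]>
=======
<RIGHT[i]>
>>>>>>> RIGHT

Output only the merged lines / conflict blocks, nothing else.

Answer: <<<<<<< LEFT
delta
=======
bravo
>>>>>>> RIGHT
<<<<<<< LEFT
foxtrot
=======
echo
>>>>>>> RIGHT
echo
bravo

Derivation:
Final LEFT:  [delta, foxtrot, delta, delta]
Final RIGHT: [bravo, echo, echo, bravo]
i=0: BASE=hotel L=delta R=bravo all differ -> CONFLICT
i=1: BASE=charlie L=foxtrot R=echo all differ -> CONFLICT
i=2: L=delta=BASE, R=echo -> take RIGHT -> echo
i=3: L=delta=BASE, R=bravo -> take RIGHT -> bravo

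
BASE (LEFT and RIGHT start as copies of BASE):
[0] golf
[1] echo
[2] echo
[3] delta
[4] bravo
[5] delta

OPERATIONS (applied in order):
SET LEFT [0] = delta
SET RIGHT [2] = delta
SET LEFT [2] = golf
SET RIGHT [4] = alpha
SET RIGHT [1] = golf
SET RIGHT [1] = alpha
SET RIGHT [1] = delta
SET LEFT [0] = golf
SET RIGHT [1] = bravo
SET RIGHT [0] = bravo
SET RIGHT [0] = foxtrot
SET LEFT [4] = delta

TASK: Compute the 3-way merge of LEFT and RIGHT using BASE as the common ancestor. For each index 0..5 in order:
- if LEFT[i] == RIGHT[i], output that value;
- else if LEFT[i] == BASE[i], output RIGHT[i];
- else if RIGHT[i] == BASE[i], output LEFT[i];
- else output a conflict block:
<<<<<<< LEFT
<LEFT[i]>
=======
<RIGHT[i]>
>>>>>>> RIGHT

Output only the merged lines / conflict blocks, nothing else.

Final LEFT:  [golf, echo, golf, delta, delta, delta]
Final RIGHT: [foxtrot, bravo, delta, delta, alpha, delta]
i=0: L=golf=BASE, R=foxtrot -> take RIGHT -> foxtrot
i=1: L=echo=BASE, R=bravo -> take RIGHT -> bravo
i=2: BASE=echo L=golf R=delta all differ -> CONFLICT
i=3: L=delta R=delta -> agree -> delta
i=4: BASE=bravo L=delta R=alpha all differ -> CONFLICT
i=5: L=delta R=delta -> agree -> delta

Answer: foxtrot
bravo
<<<<<<< LEFT
golf
=======
delta
>>>>>>> RIGHT
delta
<<<<<<< LEFT
delta
=======
alpha
>>>>>>> RIGHT
delta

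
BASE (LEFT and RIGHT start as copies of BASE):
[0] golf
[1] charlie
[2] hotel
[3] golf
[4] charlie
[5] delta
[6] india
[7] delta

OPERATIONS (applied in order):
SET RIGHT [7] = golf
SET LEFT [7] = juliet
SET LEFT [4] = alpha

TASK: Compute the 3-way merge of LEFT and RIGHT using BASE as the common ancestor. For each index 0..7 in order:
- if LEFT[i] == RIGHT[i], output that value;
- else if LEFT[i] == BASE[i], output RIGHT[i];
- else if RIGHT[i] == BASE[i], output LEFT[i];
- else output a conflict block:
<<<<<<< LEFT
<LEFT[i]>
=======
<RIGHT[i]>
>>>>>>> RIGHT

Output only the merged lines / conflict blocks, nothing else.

Final LEFT:  [golf, charlie, hotel, golf, alpha, delta, india, juliet]
Final RIGHT: [golf, charlie, hotel, golf, charlie, delta, india, golf]
i=0: L=golf R=golf -> agree -> golf
i=1: L=charlie R=charlie -> agree -> charlie
i=2: L=hotel R=hotel -> agree -> hotel
i=3: L=golf R=golf -> agree -> golf
i=4: L=alpha, R=charlie=BASE -> take LEFT -> alpha
i=5: L=delta R=delta -> agree -> delta
i=6: L=india R=india -> agree -> india
i=7: BASE=delta L=juliet R=golf all differ -> CONFLICT

Answer: golf
charlie
hotel
golf
alpha
delta
india
<<<<<<< LEFT
juliet
=======
golf
>>>>>>> RIGHT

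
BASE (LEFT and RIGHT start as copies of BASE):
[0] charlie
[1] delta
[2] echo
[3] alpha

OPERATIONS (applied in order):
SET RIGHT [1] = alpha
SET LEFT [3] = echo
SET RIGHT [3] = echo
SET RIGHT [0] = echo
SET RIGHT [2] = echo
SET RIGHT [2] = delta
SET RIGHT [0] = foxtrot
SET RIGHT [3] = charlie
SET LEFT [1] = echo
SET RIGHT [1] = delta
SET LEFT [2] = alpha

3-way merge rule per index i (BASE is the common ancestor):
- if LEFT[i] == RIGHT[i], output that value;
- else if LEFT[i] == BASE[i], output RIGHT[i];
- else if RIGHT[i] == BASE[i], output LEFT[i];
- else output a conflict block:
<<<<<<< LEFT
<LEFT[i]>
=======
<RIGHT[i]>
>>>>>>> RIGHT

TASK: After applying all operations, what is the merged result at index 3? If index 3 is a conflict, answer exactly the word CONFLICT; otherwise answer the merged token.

Answer: CONFLICT

Derivation:
Final LEFT:  [charlie, echo, alpha, echo]
Final RIGHT: [foxtrot, delta, delta, charlie]
i=0: L=charlie=BASE, R=foxtrot -> take RIGHT -> foxtrot
i=1: L=echo, R=delta=BASE -> take LEFT -> echo
i=2: BASE=echo L=alpha R=delta all differ -> CONFLICT
i=3: BASE=alpha L=echo R=charlie all differ -> CONFLICT
Index 3 -> CONFLICT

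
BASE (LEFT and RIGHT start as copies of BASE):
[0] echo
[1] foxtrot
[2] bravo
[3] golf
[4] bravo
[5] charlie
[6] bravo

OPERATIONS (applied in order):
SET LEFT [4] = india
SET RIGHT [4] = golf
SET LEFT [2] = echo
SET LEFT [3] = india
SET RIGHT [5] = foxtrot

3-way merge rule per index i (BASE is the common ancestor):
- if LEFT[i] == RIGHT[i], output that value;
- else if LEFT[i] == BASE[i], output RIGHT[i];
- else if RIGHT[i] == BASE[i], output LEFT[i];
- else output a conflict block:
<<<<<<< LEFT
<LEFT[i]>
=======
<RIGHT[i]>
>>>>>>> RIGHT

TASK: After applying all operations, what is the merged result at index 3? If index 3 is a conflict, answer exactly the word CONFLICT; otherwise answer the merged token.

Final LEFT:  [echo, foxtrot, echo, india, india, charlie, bravo]
Final RIGHT: [echo, foxtrot, bravo, golf, golf, foxtrot, bravo]
i=0: L=echo R=echo -> agree -> echo
i=1: L=foxtrot R=foxtrot -> agree -> foxtrot
i=2: L=echo, R=bravo=BASE -> take LEFT -> echo
i=3: L=india, R=golf=BASE -> take LEFT -> india
i=4: BASE=bravo L=india R=golf all differ -> CONFLICT
i=5: L=charlie=BASE, R=foxtrot -> take RIGHT -> foxtrot
i=6: L=bravo R=bravo -> agree -> bravo
Index 3 -> india

Answer: india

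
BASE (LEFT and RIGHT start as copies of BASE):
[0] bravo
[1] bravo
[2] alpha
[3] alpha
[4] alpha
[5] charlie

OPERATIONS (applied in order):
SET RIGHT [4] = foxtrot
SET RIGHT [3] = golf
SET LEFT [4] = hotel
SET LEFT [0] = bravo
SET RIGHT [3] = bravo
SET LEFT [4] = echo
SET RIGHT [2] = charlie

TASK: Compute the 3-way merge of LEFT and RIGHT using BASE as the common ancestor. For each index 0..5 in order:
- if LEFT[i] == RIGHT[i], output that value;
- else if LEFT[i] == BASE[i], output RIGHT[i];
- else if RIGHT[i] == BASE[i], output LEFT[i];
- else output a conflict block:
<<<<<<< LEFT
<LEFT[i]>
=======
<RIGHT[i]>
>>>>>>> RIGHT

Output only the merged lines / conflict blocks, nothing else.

Answer: bravo
bravo
charlie
bravo
<<<<<<< LEFT
echo
=======
foxtrot
>>>>>>> RIGHT
charlie

Derivation:
Final LEFT:  [bravo, bravo, alpha, alpha, echo, charlie]
Final RIGHT: [bravo, bravo, charlie, bravo, foxtrot, charlie]
i=0: L=bravo R=bravo -> agree -> bravo
i=1: L=bravo R=bravo -> agree -> bravo
i=2: L=alpha=BASE, R=charlie -> take RIGHT -> charlie
i=3: L=alpha=BASE, R=bravo -> take RIGHT -> bravo
i=4: BASE=alpha L=echo R=foxtrot all differ -> CONFLICT
i=5: L=charlie R=charlie -> agree -> charlie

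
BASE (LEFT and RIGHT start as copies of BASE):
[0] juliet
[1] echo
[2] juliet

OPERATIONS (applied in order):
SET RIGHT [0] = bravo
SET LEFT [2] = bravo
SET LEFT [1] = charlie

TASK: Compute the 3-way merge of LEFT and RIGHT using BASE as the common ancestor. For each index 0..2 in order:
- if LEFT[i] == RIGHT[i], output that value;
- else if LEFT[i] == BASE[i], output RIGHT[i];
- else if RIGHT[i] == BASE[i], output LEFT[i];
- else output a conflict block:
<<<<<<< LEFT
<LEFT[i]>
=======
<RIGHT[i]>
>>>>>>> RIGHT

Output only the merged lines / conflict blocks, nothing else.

Answer: bravo
charlie
bravo

Derivation:
Final LEFT:  [juliet, charlie, bravo]
Final RIGHT: [bravo, echo, juliet]
i=0: L=juliet=BASE, R=bravo -> take RIGHT -> bravo
i=1: L=charlie, R=echo=BASE -> take LEFT -> charlie
i=2: L=bravo, R=juliet=BASE -> take LEFT -> bravo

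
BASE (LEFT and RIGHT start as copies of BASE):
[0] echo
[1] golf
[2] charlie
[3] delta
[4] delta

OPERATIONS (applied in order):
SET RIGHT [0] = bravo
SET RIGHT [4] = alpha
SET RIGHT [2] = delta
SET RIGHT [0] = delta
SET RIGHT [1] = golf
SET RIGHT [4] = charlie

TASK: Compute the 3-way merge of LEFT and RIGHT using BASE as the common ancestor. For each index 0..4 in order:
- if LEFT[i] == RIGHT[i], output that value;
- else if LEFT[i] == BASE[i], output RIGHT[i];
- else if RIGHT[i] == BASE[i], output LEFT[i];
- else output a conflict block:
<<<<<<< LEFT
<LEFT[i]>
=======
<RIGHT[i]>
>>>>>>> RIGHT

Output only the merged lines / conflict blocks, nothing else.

Answer: delta
golf
delta
delta
charlie

Derivation:
Final LEFT:  [echo, golf, charlie, delta, delta]
Final RIGHT: [delta, golf, delta, delta, charlie]
i=0: L=echo=BASE, R=delta -> take RIGHT -> delta
i=1: L=golf R=golf -> agree -> golf
i=2: L=charlie=BASE, R=delta -> take RIGHT -> delta
i=3: L=delta R=delta -> agree -> delta
i=4: L=delta=BASE, R=charlie -> take RIGHT -> charlie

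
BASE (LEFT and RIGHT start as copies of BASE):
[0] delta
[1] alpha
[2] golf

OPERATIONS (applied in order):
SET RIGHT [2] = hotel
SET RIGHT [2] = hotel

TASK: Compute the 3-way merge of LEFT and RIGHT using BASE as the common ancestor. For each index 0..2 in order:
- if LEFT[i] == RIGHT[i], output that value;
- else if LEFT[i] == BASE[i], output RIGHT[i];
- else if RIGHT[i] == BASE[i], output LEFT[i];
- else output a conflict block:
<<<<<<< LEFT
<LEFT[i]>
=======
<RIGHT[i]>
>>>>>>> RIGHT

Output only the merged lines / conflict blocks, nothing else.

Answer: delta
alpha
hotel

Derivation:
Final LEFT:  [delta, alpha, golf]
Final RIGHT: [delta, alpha, hotel]
i=0: L=delta R=delta -> agree -> delta
i=1: L=alpha R=alpha -> agree -> alpha
i=2: L=golf=BASE, R=hotel -> take RIGHT -> hotel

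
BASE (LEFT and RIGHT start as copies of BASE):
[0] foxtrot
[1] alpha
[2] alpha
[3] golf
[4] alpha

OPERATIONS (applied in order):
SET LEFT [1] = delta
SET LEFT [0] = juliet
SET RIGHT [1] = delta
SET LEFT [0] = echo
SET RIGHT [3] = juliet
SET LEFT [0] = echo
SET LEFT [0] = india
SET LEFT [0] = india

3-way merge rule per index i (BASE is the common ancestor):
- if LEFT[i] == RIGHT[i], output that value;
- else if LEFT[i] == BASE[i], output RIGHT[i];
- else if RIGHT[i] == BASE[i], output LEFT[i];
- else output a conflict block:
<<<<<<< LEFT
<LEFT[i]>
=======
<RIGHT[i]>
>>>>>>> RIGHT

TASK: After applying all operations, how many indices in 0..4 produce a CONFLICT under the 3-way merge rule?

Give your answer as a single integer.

Answer: 0

Derivation:
Final LEFT:  [india, delta, alpha, golf, alpha]
Final RIGHT: [foxtrot, delta, alpha, juliet, alpha]
i=0: L=india, R=foxtrot=BASE -> take LEFT -> india
i=1: L=delta R=delta -> agree -> delta
i=2: L=alpha R=alpha -> agree -> alpha
i=3: L=golf=BASE, R=juliet -> take RIGHT -> juliet
i=4: L=alpha R=alpha -> agree -> alpha
Conflict count: 0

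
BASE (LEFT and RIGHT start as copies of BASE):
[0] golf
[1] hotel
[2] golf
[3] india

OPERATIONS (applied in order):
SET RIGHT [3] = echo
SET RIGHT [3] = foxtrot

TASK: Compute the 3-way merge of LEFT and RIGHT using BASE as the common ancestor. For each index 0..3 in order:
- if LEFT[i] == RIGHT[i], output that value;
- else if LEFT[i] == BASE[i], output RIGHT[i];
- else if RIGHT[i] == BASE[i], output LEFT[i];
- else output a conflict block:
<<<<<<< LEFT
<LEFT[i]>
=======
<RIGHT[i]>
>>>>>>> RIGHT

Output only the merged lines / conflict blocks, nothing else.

Answer: golf
hotel
golf
foxtrot

Derivation:
Final LEFT:  [golf, hotel, golf, india]
Final RIGHT: [golf, hotel, golf, foxtrot]
i=0: L=golf R=golf -> agree -> golf
i=1: L=hotel R=hotel -> agree -> hotel
i=2: L=golf R=golf -> agree -> golf
i=3: L=india=BASE, R=foxtrot -> take RIGHT -> foxtrot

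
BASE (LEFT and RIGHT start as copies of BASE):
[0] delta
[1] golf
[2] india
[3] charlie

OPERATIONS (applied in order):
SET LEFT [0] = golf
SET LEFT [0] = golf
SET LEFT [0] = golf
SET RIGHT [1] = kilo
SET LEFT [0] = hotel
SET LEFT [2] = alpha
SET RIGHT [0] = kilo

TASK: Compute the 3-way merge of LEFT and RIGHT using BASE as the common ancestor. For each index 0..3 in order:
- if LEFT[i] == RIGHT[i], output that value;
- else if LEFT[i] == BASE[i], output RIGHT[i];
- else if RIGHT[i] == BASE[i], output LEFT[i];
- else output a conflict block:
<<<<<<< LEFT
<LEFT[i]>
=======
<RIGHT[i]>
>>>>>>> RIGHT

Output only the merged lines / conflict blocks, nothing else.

Answer: <<<<<<< LEFT
hotel
=======
kilo
>>>>>>> RIGHT
kilo
alpha
charlie

Derivation:
Final LEFT:  [hotel, golf, alpha, charlie]
Final RIGHT: [kilo, kilo, india, charlie]
i=0: BASE=delta L=hotel R=kilo all differ -> CONFLICT
i=1: L=golf=BASE, R=kilo -> take RIGHT -> kilo
i=2: L=alpha, R=india=BASE -> take LEFT -> alpha
i=3: L=charlie R=charlie -> agree -> charlie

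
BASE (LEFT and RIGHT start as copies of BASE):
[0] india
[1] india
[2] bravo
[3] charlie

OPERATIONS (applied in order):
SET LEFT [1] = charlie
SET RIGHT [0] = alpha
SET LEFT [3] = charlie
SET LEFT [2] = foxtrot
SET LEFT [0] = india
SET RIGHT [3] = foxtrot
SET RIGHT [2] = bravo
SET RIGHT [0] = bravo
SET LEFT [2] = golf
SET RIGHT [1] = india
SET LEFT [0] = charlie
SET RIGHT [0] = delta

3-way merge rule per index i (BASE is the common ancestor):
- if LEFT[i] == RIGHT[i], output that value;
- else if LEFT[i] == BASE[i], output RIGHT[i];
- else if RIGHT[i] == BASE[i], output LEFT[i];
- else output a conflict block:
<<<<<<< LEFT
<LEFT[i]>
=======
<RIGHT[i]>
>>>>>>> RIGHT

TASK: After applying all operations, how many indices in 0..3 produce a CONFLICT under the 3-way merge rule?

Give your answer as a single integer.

Final LEFT:  [charlie, charlie, golf, charlie]
Final RIGHT: [delta, india, bravo, foxtrot]
i=0: BASE=india L=charlie R=delta all differ -> CONFLICT
i=1: L=charlie, R=india=BASE -> take LEFT -> charlie
i=2: L=golf, R=bravo=BASE -> take LEFT -> golf
i=3: L=charlie=BASE, R=foxtrot -> take RIGHT -> foxtrot
Conflict count: 1

Answer: 1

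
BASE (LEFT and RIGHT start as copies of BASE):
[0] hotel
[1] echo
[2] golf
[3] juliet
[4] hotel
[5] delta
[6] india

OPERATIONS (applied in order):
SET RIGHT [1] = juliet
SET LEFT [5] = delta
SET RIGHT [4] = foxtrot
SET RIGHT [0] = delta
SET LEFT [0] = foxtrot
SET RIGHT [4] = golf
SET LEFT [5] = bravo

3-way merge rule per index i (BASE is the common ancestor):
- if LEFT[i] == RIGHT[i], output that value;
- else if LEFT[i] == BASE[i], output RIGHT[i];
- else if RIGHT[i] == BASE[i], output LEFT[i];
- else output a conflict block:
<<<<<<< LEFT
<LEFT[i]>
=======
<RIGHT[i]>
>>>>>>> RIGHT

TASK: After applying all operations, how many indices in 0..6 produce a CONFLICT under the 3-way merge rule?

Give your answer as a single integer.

Final LEFT:  [foxtrot, echo, golf, juliet, hotel, bravo, india]
Final RIGHT: [delta, juliet, golf, juliet, golf, delta, india]
i=0: BASE=hotel L=foxtrot R=delta all differ -> CONFLICT
i=1: L=echo=BASE, R=juliet -> take RIGHT -> juliet
i=2: L=golf R=golf -> agree -> golf
i=3: L=juliet R=juliet -> agree -> juliet
i=4: L=hotel=BASE, R=golf -> take RIGHT -> golf
i=5: L=bravo, R=delta=BASE -> take LEFT -> bravo
i=6: L=india R=india -> agree -> india
Conflict count: 1

Answer: 1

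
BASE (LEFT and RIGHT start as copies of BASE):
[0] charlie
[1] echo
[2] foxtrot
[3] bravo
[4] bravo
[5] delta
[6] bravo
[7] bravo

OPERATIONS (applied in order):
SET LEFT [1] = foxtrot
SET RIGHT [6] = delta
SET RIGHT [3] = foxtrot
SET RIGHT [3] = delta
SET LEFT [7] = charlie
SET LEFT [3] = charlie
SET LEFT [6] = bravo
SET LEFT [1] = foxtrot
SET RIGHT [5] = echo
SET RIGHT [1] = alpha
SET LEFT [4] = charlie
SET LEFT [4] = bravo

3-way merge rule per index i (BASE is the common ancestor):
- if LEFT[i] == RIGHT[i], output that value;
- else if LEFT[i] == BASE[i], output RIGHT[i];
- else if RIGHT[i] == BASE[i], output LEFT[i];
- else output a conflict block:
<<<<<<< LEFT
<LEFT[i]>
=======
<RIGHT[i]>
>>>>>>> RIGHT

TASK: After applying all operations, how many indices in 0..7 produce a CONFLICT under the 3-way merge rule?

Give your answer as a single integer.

Answer: 2

Derivation:
Final LEFT:  [charlie, foxtrot, foxtrot, charlie, bravo, delta, bravo, charlie]
Final RIGHT: [charlie, alpha, foxtrot, delta, bravo, echo, delta, bravo]
i=0: L=charlie R=charlie -> agree -> charlie
i=1: BASE=echo L=foxtrot R=alpha all differ -> CONFLICT
i=2: L=foxtrot R=foxtrot -> agree -> foxtrot
i=3: BASE=bravo L=charlie R=delta all differ -> CONFLICT
i=4: L=bravo R=bravo -> agree -> bravo
i=5: L=delta=BASE, R=echo -> take RIGHT -> echo
i=6: L=bravo=BASE, R=delta -> take RIGHT -> delta
i=7: L=charlie, R=bravo=BASE -> take LEFT -> charlie
Conflict count: 2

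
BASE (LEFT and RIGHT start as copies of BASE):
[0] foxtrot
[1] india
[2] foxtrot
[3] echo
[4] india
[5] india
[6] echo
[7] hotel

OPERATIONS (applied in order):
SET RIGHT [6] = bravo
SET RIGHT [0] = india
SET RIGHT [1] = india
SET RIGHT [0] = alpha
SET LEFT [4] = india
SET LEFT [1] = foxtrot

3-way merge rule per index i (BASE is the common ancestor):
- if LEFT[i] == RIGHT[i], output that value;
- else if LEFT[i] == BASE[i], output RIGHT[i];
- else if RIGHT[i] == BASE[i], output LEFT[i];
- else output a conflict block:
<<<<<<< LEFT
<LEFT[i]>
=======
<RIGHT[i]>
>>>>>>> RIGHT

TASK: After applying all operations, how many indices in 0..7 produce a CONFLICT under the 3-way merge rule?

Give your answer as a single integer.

Answer: 0

Derivation:
Final LEFT:  [foxtrot, foxtrot, foxtrot, echo, india, india, echo, hotel]
Final RIGHT: [alpha, india, foxtrot, echo, india, india, bravo, hotel]
i=0: L=foxtrot=BASE, R=alpha -> take RIGHT -> alpha
i=1: L=foxtrot, R=india=BASE -> take LEFT -> foxtrot
i=2: L=foxtrot R=foxtrot -> agree -> foxtrot
i=3: L=echo R=echo -> agree -> echo
i=4: L=india R=india -> agree -> india
i=5: L=india R=india -> agree -> india
i=6: L=echo=BASE, R=bravo -> take RIGHT -> bravo
i=7: L=hotel R=hotel -> agree -> hotel
Conflict count: 0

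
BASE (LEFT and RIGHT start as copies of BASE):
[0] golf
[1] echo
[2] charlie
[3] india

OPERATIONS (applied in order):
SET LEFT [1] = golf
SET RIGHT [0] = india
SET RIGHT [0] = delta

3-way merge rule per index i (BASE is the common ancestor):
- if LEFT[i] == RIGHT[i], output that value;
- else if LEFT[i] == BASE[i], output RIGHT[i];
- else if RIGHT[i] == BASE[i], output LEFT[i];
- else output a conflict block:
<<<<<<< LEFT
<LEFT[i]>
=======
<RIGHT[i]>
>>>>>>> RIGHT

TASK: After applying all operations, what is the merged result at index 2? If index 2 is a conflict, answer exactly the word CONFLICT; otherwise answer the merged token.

Final LEFT:  [golf, golf, charlie, india]
Final RIGHT: [delta, echo, charlie, india]
i=0: L=golf=BASE, R=delta -> take RIGHT -> delta
i=1: L=golf, R=echo=BASE -> take LEFT -> golf
i=2: L=charlie R=charlie -> agree -> charlie
i=3: L=india R=india -> agree -> india
Index 2 -> charlie

Answer: charlie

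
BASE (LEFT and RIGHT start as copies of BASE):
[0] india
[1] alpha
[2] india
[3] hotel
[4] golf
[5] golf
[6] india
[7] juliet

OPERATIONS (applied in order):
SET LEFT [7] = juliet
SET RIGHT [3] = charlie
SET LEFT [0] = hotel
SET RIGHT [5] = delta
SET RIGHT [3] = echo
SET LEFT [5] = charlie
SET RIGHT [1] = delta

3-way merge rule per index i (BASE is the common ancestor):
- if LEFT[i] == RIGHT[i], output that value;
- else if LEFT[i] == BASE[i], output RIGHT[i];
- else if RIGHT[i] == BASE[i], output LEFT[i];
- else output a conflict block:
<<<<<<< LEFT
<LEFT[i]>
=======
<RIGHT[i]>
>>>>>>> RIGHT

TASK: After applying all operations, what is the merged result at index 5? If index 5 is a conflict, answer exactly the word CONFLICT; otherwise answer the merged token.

Answer: CONFLICT

Derivation:
Final LEFT:  [hotel, alpha, india, hotel, golf, charlie, india, juliet]
Final RIGHT: [india, delta, india, echo, golf, delta, india, juliet]
i=0: L=hotel, R=india=BASE -> take LEFT -> hotel
i=1: L=alpha=BASE, R=delta -> take RIGHT -> delta
i=2: L=india R=india -> agree -> india
i=3: L=hotel=BASE, R=echo -> take RIGHT -> echo
i=4: L=golf R=golf -> agree -> golf
i=5: BASE=golf L=charlie R=delta all differ -> CONFLICT
i=6: L=india R=india -> agree -> india
i=7: L=juliet R=juliet -> agree -> juliet
Index 5 -> CONFLICT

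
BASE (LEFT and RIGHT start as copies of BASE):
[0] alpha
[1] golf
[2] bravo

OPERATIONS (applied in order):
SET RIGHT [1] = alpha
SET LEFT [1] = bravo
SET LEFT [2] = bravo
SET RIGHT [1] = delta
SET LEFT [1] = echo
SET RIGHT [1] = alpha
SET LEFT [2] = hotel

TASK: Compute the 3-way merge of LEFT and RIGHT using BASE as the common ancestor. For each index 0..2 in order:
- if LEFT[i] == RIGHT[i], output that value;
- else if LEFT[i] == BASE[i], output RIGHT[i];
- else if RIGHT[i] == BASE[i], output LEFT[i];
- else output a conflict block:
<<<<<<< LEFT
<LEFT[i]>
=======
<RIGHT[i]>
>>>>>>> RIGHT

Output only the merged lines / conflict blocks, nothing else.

Final LEFT:  [alpha, echo, hotel]
Final RIGHT: [alpha, alpha, bravo]
i=0: L=alpha R=alpha -> agree -> alpha
i=1: BASE=golf L=echo R=alpha all differ -> CONFLICT
i=2: L=hotel, R=bravo=BASE -> take LEFT -> hotel

Answer: alpha
<<<<<<< LEFT
echo
=======
alpha
>>>>>>> RIGHT
hotel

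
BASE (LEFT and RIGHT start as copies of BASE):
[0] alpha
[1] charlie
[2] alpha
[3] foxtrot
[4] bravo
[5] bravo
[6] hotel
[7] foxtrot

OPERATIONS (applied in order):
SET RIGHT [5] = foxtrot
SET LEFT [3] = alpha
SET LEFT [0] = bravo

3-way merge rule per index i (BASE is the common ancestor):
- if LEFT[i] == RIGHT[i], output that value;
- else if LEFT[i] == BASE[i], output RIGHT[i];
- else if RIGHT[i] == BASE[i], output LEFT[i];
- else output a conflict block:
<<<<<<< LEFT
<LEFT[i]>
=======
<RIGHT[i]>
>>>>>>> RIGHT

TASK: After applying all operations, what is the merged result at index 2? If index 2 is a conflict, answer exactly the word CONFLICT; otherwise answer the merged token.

Final LEFT:  [bravo, charlie, alpha, alpha, bravo, bravo, hotel, foxtrot]
Final RIGHT: [alpha, charlie, alpha, foxtrot, bravo, foxtrot, hotel, foxtrot]
i=0: L=bravo, R=alpha=BASE -> take LEFT -> bravo
i=1: L=charlie R=charlie -> agree -> charlie
i=2: L=alpha R=alpha -> agree -> alpha
i=3: L=alpha, R=foxtrot=BASE -> take LEFT -> alpha
i=4: L=bravo R=bravo -> agree -> bravo
i=5: L=bravo=BASE, R=foxtrot -> take RIGHT -> foxtrot
i=6: L=hotel R=hotel -> agree -> hotel
i=7: L=foxtrot R=foxtrot -> agree -> foxtrot
Index 2 -> alpha

Answer: alpha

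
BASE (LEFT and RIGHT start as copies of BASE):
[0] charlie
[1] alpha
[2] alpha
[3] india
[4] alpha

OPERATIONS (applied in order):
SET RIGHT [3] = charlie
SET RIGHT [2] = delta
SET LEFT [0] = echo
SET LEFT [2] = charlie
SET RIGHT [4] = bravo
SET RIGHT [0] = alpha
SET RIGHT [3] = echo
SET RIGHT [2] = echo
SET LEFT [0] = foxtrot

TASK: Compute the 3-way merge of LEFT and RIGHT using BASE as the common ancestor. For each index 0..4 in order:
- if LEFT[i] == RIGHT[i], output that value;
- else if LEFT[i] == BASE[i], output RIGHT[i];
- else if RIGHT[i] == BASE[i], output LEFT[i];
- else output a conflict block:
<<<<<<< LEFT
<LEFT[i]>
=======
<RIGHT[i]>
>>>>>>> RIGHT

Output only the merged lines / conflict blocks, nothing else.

Answer: <<<<<<< LEFT
foxtrot
=======
alpha
>>>>>>> RIGHT
alpha
<<<<<<< LEFT
charlie
=======
echo
>>>>>>> RIGHT
echo
bravo

Derivation:
Final LEFT:  [foxtrot, alpha, charlie, india, alpha]
Final RIGHT: [alpha, alpha, echo, echo, bravo]
i=0: BASE=charlie L=foxtrot R=alpha all differ -> CONFLICT
i=1: L=alpha R=alpha -> agree -> alpha
i=2: BASE=alpha L=charlie R=echo all differ -> CONFLICT
i=3: L=india=BASE, R=echo -> take RIGHT -> echo
i=4: L=alpha=BASE, R=bravo -> take RIGHT -> bravo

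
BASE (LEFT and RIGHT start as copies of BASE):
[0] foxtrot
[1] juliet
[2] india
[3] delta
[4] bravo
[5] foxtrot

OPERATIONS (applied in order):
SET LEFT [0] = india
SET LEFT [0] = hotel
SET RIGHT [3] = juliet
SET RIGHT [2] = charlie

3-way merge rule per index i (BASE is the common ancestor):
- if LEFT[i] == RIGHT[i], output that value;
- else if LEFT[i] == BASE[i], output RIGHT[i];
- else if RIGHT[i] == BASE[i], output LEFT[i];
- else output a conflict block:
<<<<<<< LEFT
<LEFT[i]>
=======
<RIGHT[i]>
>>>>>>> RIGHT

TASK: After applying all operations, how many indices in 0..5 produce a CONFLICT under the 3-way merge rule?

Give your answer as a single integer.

Final LEFT:  [hotel, juliet, india, delta, bravo, foxtrot]
Final RIGHT: [foxtrot, juliet, charlie, juliet, bravo, foxtrot]
i=0: L=hotel, R=foxtrot=BASE -> take LEFT -> hotel
i=1: L=juliet R=juliet -> agree -> juliet
i=2: L=india=BASE, R=charlie -> take RIGHT -> charlie
i=3: L=delta=BASE, R=juliet -> take RIGHT -> juliet
i=4: L=bravo R=bravo -> agree -> bravo
i=5: L=foxtrot R=foxtrot -> agree -> foxtrot
Conflict count: 0

Answer: 0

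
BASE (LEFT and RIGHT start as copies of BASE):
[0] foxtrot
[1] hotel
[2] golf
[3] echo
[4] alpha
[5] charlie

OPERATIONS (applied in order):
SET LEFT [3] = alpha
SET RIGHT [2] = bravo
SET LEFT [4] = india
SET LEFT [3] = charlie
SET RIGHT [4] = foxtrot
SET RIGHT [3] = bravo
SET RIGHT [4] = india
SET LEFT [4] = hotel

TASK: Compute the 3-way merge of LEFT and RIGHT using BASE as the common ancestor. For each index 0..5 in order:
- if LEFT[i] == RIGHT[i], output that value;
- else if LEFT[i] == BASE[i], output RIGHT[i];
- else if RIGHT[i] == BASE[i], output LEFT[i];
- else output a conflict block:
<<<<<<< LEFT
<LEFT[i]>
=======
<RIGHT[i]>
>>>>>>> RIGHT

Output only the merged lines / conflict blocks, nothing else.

Answer: foxtrot
hotel
bravo
<<<<<<< LEFT
charlie
=======
bravo
>>>>>>> RIGHT
<<<<<<< LEFT
hotel
=======
india
>>>>>>> RIGHT
charlie

Derivation:
Final LEFT:  [foxtrot, hotel, golf, charlie, hotel, charlie]
Final RIGHT: [foxtrot, hotel, bravo, bravo, india, charlie]
i=0: L=foxtrot R=foxtrot -> agree -> foxtrot
i=1: L=hotel R=hotel -> agree -> hotel
i=2: L=golf=BASE, R=bravo -> take RIGHT -> bravo
i=3: BASE=echo L=charlie R=bravo all differ -> CONFLICT
i=4: BASE=alpha L=hotel R=india all differ -> CONFLICT
i=5: L=charlie R=charlie -> agree -> charlie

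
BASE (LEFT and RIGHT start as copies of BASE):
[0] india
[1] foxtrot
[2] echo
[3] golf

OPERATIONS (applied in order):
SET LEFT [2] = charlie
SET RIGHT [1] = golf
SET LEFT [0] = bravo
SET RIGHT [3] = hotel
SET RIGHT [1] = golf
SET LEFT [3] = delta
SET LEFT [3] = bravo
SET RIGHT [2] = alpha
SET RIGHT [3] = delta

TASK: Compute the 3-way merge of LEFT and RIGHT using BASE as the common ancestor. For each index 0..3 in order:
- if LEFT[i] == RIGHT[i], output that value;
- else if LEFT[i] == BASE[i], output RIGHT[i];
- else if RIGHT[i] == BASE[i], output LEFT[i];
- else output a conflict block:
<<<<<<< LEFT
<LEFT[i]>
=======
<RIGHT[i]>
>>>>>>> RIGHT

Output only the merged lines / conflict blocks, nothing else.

Answer: bravo
golf
<<<<<<< LEFT
charlie
=======
alpha
>>>>>>> RIGHT
<<<<<<< LEFT
bravo
=======
delta
>>>>>>> RIGHT

Derivation:
Final LEFT:  [bravo, foxtrot, charlie, bravo]
Final RIGHT: [india, golf, alpha, delta]
i=0: L=bravo, R=india=BASE -> take LEFT -> bravo
i=1: L=foxtrot=BASE, R=golf -> take RIGHT -> golf
i=2: BASE=echo L=charlie R=alpha all differ -> CONFLICT
i=3: BASE=golf L=bravo R=delta all differ -> CONFLICT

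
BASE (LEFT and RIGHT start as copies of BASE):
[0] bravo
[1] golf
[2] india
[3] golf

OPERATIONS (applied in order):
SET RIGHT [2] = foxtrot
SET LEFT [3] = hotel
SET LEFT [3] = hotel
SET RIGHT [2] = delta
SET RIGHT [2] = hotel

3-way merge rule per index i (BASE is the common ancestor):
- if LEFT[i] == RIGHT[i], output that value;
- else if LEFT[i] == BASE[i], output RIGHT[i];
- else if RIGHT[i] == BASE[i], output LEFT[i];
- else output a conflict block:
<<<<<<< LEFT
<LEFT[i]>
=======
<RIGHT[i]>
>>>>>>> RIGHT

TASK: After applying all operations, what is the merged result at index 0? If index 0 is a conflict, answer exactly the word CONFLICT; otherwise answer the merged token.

Final LEFT:  [bravo, golf, india, hotel]
Final RIGHT: [bravo, golf, hotel, golf]
i=0: L=bravo R=bravo -> agree -> bravo
i=1: L=golf R=golf -> agree -> golf
i=2: L=india=BASE, R=hotel -> take RIGHT -> hotel
i=3: L=hotel, R=golf=BASE -> take LEFT -> hotel
Index 0 -> bravo

Answer: bravo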